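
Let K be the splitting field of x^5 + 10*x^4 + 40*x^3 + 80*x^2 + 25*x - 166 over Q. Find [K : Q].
60

The degree of the splitting field over Q equals the order of the Galois group, so first determine the group. The polynomial f is an irreducible quintic over Q, so G = Gal(f/Q) is a transitive subgroup of S_5: one of C_5 (5T1, order 5), D_5 (5T2, order 10), F_20 (5T3, order 20), A_5 (5T4, order 60) or S_5 (5T5, order 120). The discriminant of f is 58564000000 = 242000^2, a perfect square, so G is contained in A_5. The transitive groups of degree 5 contained in A_5 are: C_5 (5T1, order 5), D_5 (5T2, order 10), A_5 (5T4, order 60). By Dedekind's theorem, for a prime p not dividing disc(f) the degrees of the irreducible factors of f mod p form the cycle type of an element of G. Factoring f modulo the 3 such primes p <= 13 (skipping 2, 5, 11, which divide the discriminant), each new pattern first appears at: mod 3: f = (x^5 + x^4 + x^3 + 2x^2 + x + 2), pattern 5; mod 13: f = (x + 7)(x + 9)(x^3 + 7x^2 + 8x + 5), pattern 3+1+1. No other pattern occurs in this range, so the set of observed cycle types is {5, 3+1+1}. Among the candidates above, the only group containing elements of all these cycle types is A_5 (5T4) — each of C_5 (5T1), D_5 (5T2) lacks at least one of them. Hence G = A_5 (5T4), of order 60. The Galois group A_5 (5T4) has order 60, so the splitting field has degree 60 over Q.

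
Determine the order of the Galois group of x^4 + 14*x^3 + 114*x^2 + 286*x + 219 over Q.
The degree of the splitting field over Q equals the order of the Galois group, so first determine the group. The polynomial is an irreducible quartic over Q and its discriminant is 295564864 = 17192^2, a perfect square, so the Galois group is contained in A_4. The resolvent cubic y^3 - 114*y^2 + 3128*y - 24856 is irreducible over Q. An irreducible resolvent with square discriminant gives A_4. The Galois group A_4 (4T4) has order 12, so the splitting field has degree 12 over Q.

12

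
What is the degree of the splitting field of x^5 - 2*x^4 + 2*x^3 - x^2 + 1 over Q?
The degree of the splitting field over Q equals the order of the Galois group, so first determine the group. The polynomial f is an irreducible quintic over Q, so G = Gal(f/Q) is a transitive subgroup of S_5: one of C_5 (5T1, order 5), D_5 (5T2, order 10), F_20 (5T3, order 20), A_5 (5T4, order 60) or S_5 (5T5, order 120). The discriminant of f is 2209 = 47^2, a perfect square, so G is contained in A_5. The transitive groups of degree 5 contained in A_5 are: C_5 (5T1, order 5), D_5 (5T2, order 10), A_5 (5T4, order 60). By Dedekind's theorem, for a prime p not dividing disc(f) the degrees of the irreducible factors of f mod p form the cycle type of an element of G. Factoring f modulo the 23 such primes p <= 89 (skipping 47, which divides the discriminant), each new pattern first appears at: mod 2: f = (x^5 + x^2 + 1), pattern 5; mod 5: f = (x + 1)(x^2 + 2)(x^2 + 2x + 3), pattern 2+2+1; mod 83: f = (x + 2)(x + 12)(x + 15)(x + 23)(x + 29), pattern 1+1+1+1+1. No other pattern occurs in this range, so the set of observed cycle types is {5, 2+2+1, 1+1+1+1+1}. The candidates containing elements of all these cycle types are D_5 (5T2) of order 10, A_5 (5T4) of order 60; the others are excluded. The observed types are precisely the cycle types that occur in D_5 (5T2). Each of the other remaining candidates has further cycle types, and by the Chebotarev density theorem the matching factorization patterns would occur for a proportion of primes equal to their share of the group: A_5 (5T4) additionally contains elements of type 3+1+1 (20 of its 60 elements, about 33% of primes). None of the 23 primes tested shows any such pattern (for each of these groups the chance of that is below 10^-4), which rules them out. Hence G = D_5 (5T2), of order 10. The Galois group D_5 (5T2) has order 10, so the splitting field has degree 10 over Q.

10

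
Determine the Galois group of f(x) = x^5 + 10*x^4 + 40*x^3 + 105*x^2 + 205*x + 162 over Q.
The polynomial f is an irreducible quintic over Q, so G = Gal(f/Q) is a transitive subgroup of S_5: one of C_5 (5T1, order 5), D_5 (5T2, order 10), F_20 (5T3, order 20), A_5 (5T4, order 60) or S_5 (5T5, order 120). The discriminant of f is 1876953125, which is not a perfect square, so G is not contained in A_5. The transitive groups of degree 5 not contained in A_5 are: F_20 (5T3, order 20), S_5 (5T5, order 120). By Dedekind's theorem, for a prime p not dividing disc(f) the degrees of the irreducible factors of f mod p form the cycle type of an element of G. Factoring f modulo the 18 such primes p <= 71 (skipping 5, 31, which divide the discriminant), each new pattern first appears at: mod 2: f = (x)(x^4 + x + 1), pattern 4+1; mod 11: f = (x^5 + 10x^4 + 7x^3 + 6x^2 + 7x + 8), pattern 5; mod 19: f = (x + 10)(x^2 + x + 16)(x^2 + 18x + 6), pattern 2+2+1. No other pattern occurs in this range, so the set of observed cycle types is {4+1, 5, 2+2+1}. The candidates containing elements of all these cycle types are F_20 (5T3) of order 20, S_5 (5T5) of order 120; the others are excluded. The observed types are precisely the cycle types that occur in F_20 (5T3) (apart from the identity). Each of the other remaining candidates has further cycle types, and by the Chebotarev density theorem the matching factorization patterns would occur for a proportion of primes equal to their share of the group: S_5 (5T5) additionally contains elements of type 3+2, 3+1+1, 2+1+1+1 (50 of its 120 elements, about 42% of primes). None of the 18 primes tested shows any such pattern (for each of these groups the chance of that is below 10^-4), which rules them out. Hence G = F_20 (5T3), of order 20.

F_20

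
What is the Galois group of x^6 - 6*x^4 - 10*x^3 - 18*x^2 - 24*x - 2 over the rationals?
S_3 x S_3 (also written G36-)

The polynomial f is an irreducible sextic over Q, so G = Gal(f/Q) is one of the 16 transitive subgroups 6T1, ..., 6T16 of S_6. The discriminant of f is 297538935552, which is not a perfect square, so G is not contained in A_6. The transitive groups of degree 6 not contained in A_6 are: C_6 (6T1, order 6), S_3 (6T2, order 6), D_6 (6T3, order 12), C_3 x S_3 (6T5, order 18), A_4 x C_2 (6T6, order 24), S_4 (6T8, order 24), S_3 x S_3 (6T9, order 36), S_4 x C_2 (6T11, order 48), (S_3 x S_3) : C_2 (6T13, order 72), PGL(2,5) (6T14, order 120), S_6 (6T16, order 720). By Dedekind's theorem, for a prime p not dividing disc(f) the degrees of the irreducible factors of f mod p form the cycle type of an element of G. Factoring f modulo the 23 such primes p <= 97 (skipping 2, 3, which divide the discriminant), each new pattern first appears at: mod 5: f = (x^6 + 4x^4 + 2x^2 + x + 3), pattern 6; mod 11: f = (x + 2)(x + 5)(x^2 + 6x + 7)(x^2 + 9x + 5), pattern 2+2+1+1; mod 13: f = (x + 6)(x + 9)(x + 11)(x^3 + 9x + 7), pattern 3+1+1+1; mod 31: f = (x^2 + 12x + 2)(x^2 + 23x + 5)(x^2 + 27x + 6), pattern 2+2+2; mod 97: f = (x^3 + 27x + 25)(x^3 + 64x + 62), pattern 3+3. No other pattern occurs in this range, so the set of observed cycle types is {6, 2+2+1+1, 3+1+1+1, 2+2+2, 3+3}. The candidates containing elements of all these cycle types are S_3 x S_3 (6T9) of order 36, (S_3 x S_3) : C_2 (6T13) of order 72, S_6 (6T16) of order 720; the others are excluded. The observed types are precisely the cycle types that occur in S_3 x S_3 (6T9) (apart from the identity). Each of the other remaining candidates has further cycle types, and by the Chebotarev density theorem the matching factorization patterns would occur for a proportion of primes equal to their share of the group: (S_3 x S_3) : C_2 (6T13) additionally contains elements of type 4+2, 3+2+1, 2+1+1+1+1 (36 of its 72 elements, about 50% of primes); S_6 (6T16) additionally contains elements of type 5+1, 4+2, 4+1+1, 3+2+1, 2+1+1+1+1 (459 of its 720 elements, about 64% of primes). None of the 23 primes tested shows any such pattern (for each of these groups the chance of that is below 10^-4), which rules them out. Hence G = S_3 x S_3 (6T9), of order 36.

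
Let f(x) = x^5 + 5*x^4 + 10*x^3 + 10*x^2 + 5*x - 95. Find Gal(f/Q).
F_20 (also written F20)

The polynomial f is an irreducible quintic over Q, so G = Gal(f/Q) is a transitive subgroup of S_5: one of C_5 (5T1, order 5), D_5 (5T2, order 10), F_20 (5T3, order 20), A_5 (5T4, order 60) or S_5 (5T5, order 120). The discriminant of f is 265420800000, which is not a perfect square, so G is not contained in A_5. The transitive groups of degree 5 not contained in A_5 are: F_20 (5T3, order 20), S_5 (5T5, order 120). By Dedekind's theorem, for a prime p not dividing disc(f) the degrees of the irreducible factors of f mod p form the cycle type of an element of G. Factoring f modulo the 18 such primes p <= 73 (skipping 2, 3, 5, which divide the discriminant), each new pattern first appears at: mod 7: f = (x + 5)(x^4 + 3x^2 + 2x + 2), pattern 4+1; mod 11: f = (x^5 + 5x^4 + 10x^3 + 10x^2 + 5x + 4), pattern 5; mod 19: f = (x)(x^2 + 7x + 7)(x^2 + 17x + 17), pattern 2+2+1; mod 41: f = (x + 7)(x + 15)(x + 18)(x + 20)(x + 27), pattern 1+1+1+1+1. No other pattern occurs in this range, so the set of observed cycle types is {4+1, 5, 2+2+1, 1+1+1+1+1}. The candidates containing elements of all these cycle types are F_20 (5T3) of order 20, S_5 (5T5) of order 120; the others are excluded. The observed types are precisely the cycle types that occur in F_20 (5T3). Each of the other remaining candidates has further cycle types, and by the Chebotarev density theorem the matching factorization patterns would occur for a proportion of primes equal to their share of the group: S_5 (5T5) additionally contains elements of type 3+2, 3+1+1, 2+1+1+1 (50 of its 120 elements, about 42% of primes). None of the 18 primes tested shows any such pattern (for each of these groups the chance of that is below 10^-4), which rules them out. Hence G = F_20 (5T3), of order 20.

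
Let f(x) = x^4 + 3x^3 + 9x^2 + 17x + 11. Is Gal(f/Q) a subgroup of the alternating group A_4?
The polynomial is irreducible of degree 4 over Q. Its discriminant is 15125, which is not a perfect square. A Galois group lies in the alternating group exactly when the discriminant is a square in Q, so the Galois group (C_4) is not contained in A_4.

No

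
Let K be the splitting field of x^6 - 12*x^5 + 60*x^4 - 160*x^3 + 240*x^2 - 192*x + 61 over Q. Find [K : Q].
12

The degree of the splitting field over Q equals the order of the Galois group, so first determine the group. The polynomial f is an irreducible sextic over Q, so G = Gal(f/Q) is one of the 16 transitive subgroups 6T1, ..., 6T16 of S_6. The discriminant of f is 11337408, which is not a perfect square, so G is not contained in A_6. The transitive groups of degree 6 not contained in A_6 are: C_6 (6T1, order 6), S_3 (6T2, order 6), D_6 (6T3, order 12), C_3 x S_3 (6T5, order 18), A_4 x C_2 (6T6, order 24), S_4 (6T8, order 24), S_3 x S_3 (6T9, order 36), S_4 x C_2 (6T11, order 48), (S_3 x S_3) : C_2 (6T13, order 72), PGL(2,5) (6T14, order 120), S_6 (6T16, order 720). By Dedekind's theorem, for a prime p not dividing disc(f) the degrees of the irreducible factors of f mod p form the cycle type of an element of G. Factoring f modulo the 79 such primes p <= 419 (skipping 2, 3, which divide the discriminant), each new pattern first appears at: mod 5: f = (x^2 + x + 2)(x^2 + 3x + 3)(x^2 + 4x + 1), pattern 2+2+2; mod 7: f = (x^6 + 2x^5 + 4x^4 + x^3 + 2x^2 + 4x + 5), pattern 6; mod 11: f = (x + 1)(x + 6)(x^2 + 4x + 8)(x^2 + 10x + 7), pattern 2+2+1+1; mod 13: f = (x^3 + 7x^2 + 12x + 1)(x^3 + 7x^2 + 12x + 9), pattern 3+3; mod 61: f = (x)(x + 24)(x + 26)(x + 31)(x + 33)(x + 57), pattern 1+1+1+1+1+1. No other pattern occurs in this range, so the set of observed cycle types is {2+2+2, 6, 2+2+1+1, 3+3, 1+1+1+1+1+1}. The candidates containing elements of all these cycle types are D_6 (6T3) of order 12, A_4 x C_2 (6T6) of order 24, S_3 x S_3 (6T9) of order 36, S_4 x C_2 (6T11) of order 48, (S_3 x S_3) : C_2 (6T13) of order 72, PGL(2,5) (6T14) of order 120, S_6 (6T16) of order 720; the others are excluded. The observed types are precisely the cycle types that occur in D_6 (6T3). Each of the other remaining candidates has further cycle types, and by the Chebotarev density theorem the matching factorization patterns would occur for a proportion of primes equal to their share of the group: A_4 x C_2 (6T6) additionally contains elements of type 2+1+1+1+1 (3 of its 24 elements, about 12% of primes); S_3 x S_3 (6T9) additionally contains elements of type 3+1+1+1 (4 of its 36 elements, about 11% of primes); S_4 x C_2 (6T11) additionally contains elements of type 4+2, 4+1+1, 2+1+1+1+1 (15 of its 48 elements, about 31% of primes); (S_3 x S_3) : C_2 (6T13) additionally contains elements of type 4+2, 3+2+1, 3+1+1+1, 2+1+1+1+1 (40 of its 72 elements, about 56% of primes); PGL(2,5) (6T14) additionally contains elements of type 5+1, 4+1+1 (54 of its 120 elements, about 45% of primes); S_6 (6T16) additionally contains elements of type 5+1, 4+2, 4+1+1, 3+2+1, 3+1+1+1, 2+1+1+1+1 (499 of its 720 elements, about 69% of primes). None of the 79 primes tested shows any such pattern (for each of these groups the chance of that is below 10^-4), which rules them out. Hence G = D_6 (6T3), of order 12. The Galois group D_6 (6T3) has order 12, so the splitting field has degree 12 over Q.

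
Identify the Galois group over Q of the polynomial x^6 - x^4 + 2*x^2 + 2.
The polynomial f is an irreducible sextic over Q, so G = Gal(f/Q) is one of the 16 transitive subgroups 6T1, ..., 6T16 of S_6. The discriminant of f is -5120000, which is not a perfect square, so G is not contained in A_6. The transitive groups of degree 6 not contained in A_6 are: C_6 (6T1, order 6), S_3 (6T2, order 6), D_6 (6T3, order 12), C_3 x S_3 (6T5, order 18), A_4 x C_2 (6T6, order 24), S_4 (6T8, order 24), S_3 x S_3 (6T9, order 36), S_4 x C_2 (6T11, order 48), (S_3 x S_3) : C_2 (6T13, order 72), PGL(2,5) (6T14, order 120), S_6 (6T16, order 720). By Dedekind's theorem, for a prime p not dividing disc(f) the degrees of the irreducible factors of f mod p form the cycle type of an element of G. Factoring f modulo the 22 such primes p <= 89 (skipping 2, 5, which divide the discriminant), each new pattern first appears at: mod 3: f = (x^3 + x^2 + 2)(x^3 + 2x^2 + 1), pattern 3+3; mod 7: f = (x^2 + 2)(x^2 + x + 6)(x^2 + 6x + 6), pattern 2+2+2; mod 13: f = (x + 4)(x + 9)(x^4 + 2x^2 + 8), pattern 4+1+1; mod 43: f = (x + 12)(x + 31)(x^2 + 4)(x^2 + 10), pattern 2+2+1+1. No other pattern occurs in this range, so the set of observed cycle types is {3+3, 2+2+2, 4+1+1, 2+2+1+1}. The candidates containing elements of all these cycle types are S_4 (6T8) of order 24, S_4 x C_2 (6T11) of order 48, PGL(2,5) (6T14) of order 120, S_6 (6T16) of order 720; the others are excluded. The observed types are precisely the cycle types that occur in S_4 (6T8) (apart from the identity). Each of the other remaining candidates has further cycle types, and by the Chebotarev density theorem the matching factorization patterns would occur for a proportion of primes equal to their share of the group: S_4 x C_2 (6T11) additionally contains elements of type 6, 4+2, 2+1+1+1+1 (17 of its 48 elements, about 35% of primes); PGL(2,5) (6T14) additionally contains elements of type 6, 5+1 (44 of its 120 elements, about 37% of primes); S_6 (6T16) additionally contains elements of type 6, 5+1, 4+2, 3+2+1, 3+1+1+1, 2+1+1+1+1 (529 of its 720 elements, about 73% of primes). None of the 22 primes tested shows any such pattern (for each of these groups the chance of that is below 10^-4), which rules them out. Hence G = S_4 (6T8), of order 24.

6T8: S_4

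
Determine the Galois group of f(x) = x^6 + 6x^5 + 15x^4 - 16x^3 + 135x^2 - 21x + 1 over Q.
The polynomial f is an irreducible sextic over Q, so G = Gal(f/Q) is one of the 16 transitive subgroups 6T1, ..., 6T16 of S_6. The discriminant of f is -2200994196714027, which is not a perfect square, so G is not contained in A_6. The transitive groups of degree 6 not contained in A_6 are: C_6 (6T1, order 6), S_3 (6T2, order 6), D_6 (6T3, order 12), C_3 x S_3 (6T5, order 18), A_4 x C_2 (6T6, order 24), S_4 (6T8, order 24), S_3 x S_3 (6T9, order 36), S_4 x C_2 (6T11, order 48), (S_3 x S_3) : C_2 (6T13, order 72), PGL(2,5) (6T14, order 120), S_6 (6T16, order 720). By Dedekind's theorem, for a prime p not dividing disc(f) the degrees of the irreducible factors of f mod p form the cycle type of an element of G. Factoring f modulo the 25 such primes p <= 127 (skipping 3, 11, 13, 17, 43, 109, which divide the discriminant), each new pattern first appears at: mod 2: f = (x^6 + x^4 + x^2 + x + 1), pattern 6; mod 7: f = (x + 4)(x^2 + 2)(x^3 + 2x^2 + 5x + 1), pattern 3+2+1; mod 23: f = (x^2 + 16)(x^4 + 6x^3 + 22x^2 + 3x + 13), pattern 4+2; mod 31: f = (x + 14)(x + 28)(x^2 + 8x + 10)(x^2 + 18x + 20), pattern 2+2+1+1; mod 61: f = (x + 1)(x + 9)(x + 20)(x + 34)(x^2 + 3x + 58), pattern 2+1+1+1+1; mod 97: f = (x + 24)(x + 73)(x + 81)(x^3 + 22x^2 + 70x + 1), pattern 3+1+1+1; mod 113: f = (x^2 + 32x + 105)(x^2 + 97x + 81)(x^2 + 103x + 49), pattern 2+2+2; mod 127: f = (x^3 + 13x^2 + 19x + 1)(x^3 + 120x^2 + 87x + 1), pattern 3+3. No other pattern occurs in this range, so the set of observed cycle types is {6, 3+2+1, 4+2, 2+2+1+1, 2+1+1+1+1, 3+1+1+1, 2+2+2, 3+3}. The candidates containing elements of all these cycle types are (S_3 x S_3) : C_2 (6T13) of order 72, S_6 (6T16) of order 720; the others are excluded. The observed types are precisely the cycle types that occur in (S_3 x S_3) : C_2 (6T13) (apart from the identity). Each of the other remaining candidates has further cycle types, and by the Chebotarev density theorem the matching factorization patterns would occur for a proportion of primes equal to their share of the group: S_6 (6T16) additionally contains elements of type 5+1, 4+1+1 (234 of its 720 elements, about 32% of primes). None of the 25 primes tested shows any such pattern (for each of these groups the chance of that is below 10^-4), which rules them out. Hence G = (S_3 x S_3) : C_2 (6T13), of order 72.

(S_3 x S_3) : C_2, the group 6T13 of order 72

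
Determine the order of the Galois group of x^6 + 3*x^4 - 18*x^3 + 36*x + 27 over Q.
120

The degree of the splitting field over Q equals the order of the Galois group, so first determine the group. The polynomial f is an irreducible sextic over Q, so G = Gal(f/Q) is one of the 16 transitive subgroups 6T1, ..., 6T16 of S_6. The discriminant of f is -28010528989632, which is not a perfect square, so G is not contained in A_6. The transitive groups of degree 6 not contained in A_6 are: C_6 (6T1, order 6), S_3 (6T2, order 6), D_6 (6T3, order 12), C_3 x S_3 (6T5, order 18), A_4 x C_2 (6T6, order 24), S_4 (6T8, order 24), S_3 x S_3 (6T9, order 36), S_4 x C_2 (6T11, order 48), (S_3 x S_3) : C_2 (6T13, order 72), PGL(2,5) (6T14, order 120), S_6 (6T16, order 720). By Dedekind's theorem, for a prime p not dividing disc(f) the degrees of the irreducible factors of f mod p form the cycle type of an element of G. Factoring f modulo the 21 such primes p <= 89 (skipping 2, 3, 7, which divide the discriminant), each new pattern first appears at: mod 5: f = (x^6 + 3x^4 + 2x^3 + x + 2), pattern 6; mod 11: f = (x + 7)(x^5 + 4x^4 + 8x^3 + 3x^2 + x + 7), pattern 5+1; mod 13: f = (x + 1)(x + 8)(x^4 + 4x^3 + 11x^2 + 7x + 5), pattern 4+1+1; mod 23: f = (x + 7)(x + 20)(x^2 + x + 9)(x^2 + 18x + 13), pattern 2+2+1+1; mod 43: f = (x^3 + 12)(x^3 + 3x + 13), pattern 3+3; mod 61: f = (x^2 + 13x + 17)(x^2 + 15x + 20)(x^2 + 33x + 6), pattern 2+2+2. No other pattern occurs in this range, so the set of observed cycle types is {6, 5+1, 4+1+1, 2+2+1+1, 3+3, 2+2+2}. The candidates containing elements of all these cycle types are PGL(2,5) (6T14) of order 120, S_6 (6T16) of order 720; the others are excluded. The observed types are precisely the cycle types that occur in PGL(2,5) (6T14) (apart from the identity). Each of the other remaining candidates has further cycle types, and by the Chebotarev density theorem the matching factorization patterns would occur for a proportion of primes equal to their share of the group: S_6 (6T16) additionally contains elements of type 4+2, 3+2+1, 3+1+1+1, 2+1+1+1+1 (265 of its 720 elements, about 37% of primes). None of the 21 primes tested shows any such pattern (for each of these groups the chance of that is below 10^-4), which rules them out. Hence G = PGL(2,5) (6T14), of order 120. The Galois group PGL(2,5) (6T14) has order 120, so the splitting field has degree 120 over Q.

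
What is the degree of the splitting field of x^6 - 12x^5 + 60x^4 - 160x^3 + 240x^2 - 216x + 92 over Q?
360

The degree of the splitting field over Q equals the order of the Galois group, so first determine the group. The polynomial f is an irreducible sextic over Q, so G = Gal(f/Q) is one of the 16 transitive subgroups 6T1, ..., 6T16 of S_6. The discriminant of f is 746496000000 = 864000^2, a perfect square, so G is contained in A_6. The transitive groups of degree 6 contained in A_6 are: A_4 (6T4, order 12), S_4 (6T7, order 24), (C_3 x C_3) : C_4 (6T10, order 36), PSL(2,5) (6T12, order 60), A_6 (6T15, order 360). By Dedekind's theorem, for a prime p not dividing disc(f) the degrees of the irreducible factors of f mod p form the cycle type of an element of G. Factoring f modulo the 6 such primes p <= 23 (skipping 2, 3, 5, which divide the discriminant), each new pattern first appears at: mod 7: f = (x + 2)(x^5 + 4x^3 + 2x + 4), pattern 5+1; mod 23: f = (x)(x + 9)(x + 14)(x^3 + 11x^2 + 3x + 18), pattern 3+1+1+1. No other pattern occurs in this range, so the set of observed cycle types is {5+1, 3+1+1+1}. Among the candidates above, the only group containing elements of all these cycle types is A_6 (6T15) — each of A_4 (6T4), S_4 (6T7), (C_3 x C_3) : C_4 (6T10), PSL(2,5) (6T12) lacks at least one of them. Hence G = A_6 (6T15), of order 360. The Galois group A_6 (6T15) has order 360, so the splitting field has degree 360 over Q.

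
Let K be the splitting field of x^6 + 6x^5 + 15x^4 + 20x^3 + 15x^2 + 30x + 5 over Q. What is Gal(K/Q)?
A_6

The polynomial f is an irreducible sextic over Q, so G = Gal(f/Q) is one of the 16 transitive subgroups 6T1, ..., 6T16 of S_6. The discriminant of f is 746496000000 = 864000^2, a perfect square, so G is contained in A_6. The transitive groups of degree 6 contained in A_6 are: A_4 (6T4, order 12), S_4 (6T7, order 24), (C_3 x C_3) : C_4 (6T10, order 36), PSL(2,5) (6T12, order 60), A_6 (6T15, order 360). By Dedekind's theorem, for a prime p not dividing disc(f) the degrees of the irreducible factors of f mod p form the cycle type of an element of G. Factoring f modulo the 6 such primes p <= 23 (skipping 2, 3, 5, which divide the discriminant), each new pattern first appears at: mod 7: f = (x + 4)(x^5 + 2x^4 + 6x^2 + 5x + 3), pattern 5+1; mod 23: f = (x + 8)(x + 13)(x + 22)(x^3 + 9x^2 + 5x + 13), pattern 3+1+1+1. No other pattern occurs in this range, so the set of observed cycle types is {5+1, 3+1+1+1}. Among the candidates above, the only group containing elements of all these cycle types is A_6 (6T15) — each of A_4 (6T4), S_4 (6T7), (C_3 x C_3) : C_4 (6T10), PSL(2,5) (6T12) lacks at least one of them. Hence G = A_6 (6T15), of order 360.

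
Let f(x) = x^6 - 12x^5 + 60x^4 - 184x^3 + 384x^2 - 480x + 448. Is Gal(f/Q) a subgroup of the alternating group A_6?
The polynomial is irreducible of degree 6 over Q. Its discriminant is -190210142896128, which is not a perfect square. A Galois group lies in the alternating group exactly when the discriminant is a square in Q, so the Galois group (C_3 x S_3) is not contained in A_6.

No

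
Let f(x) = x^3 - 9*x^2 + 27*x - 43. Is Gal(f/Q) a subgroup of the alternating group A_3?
No

The polynomial is irreducible of degree 3 over Q. Its discriminant is -6912, which is not a perfect square. A Galois group lies in the alternating group exactly when the discriminant is a square in Q, so the Galois group (S_3) is not contained in A_3.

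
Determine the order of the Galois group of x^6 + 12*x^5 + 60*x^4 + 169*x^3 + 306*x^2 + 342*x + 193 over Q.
The degree of the splitting field over Q equals the order of the Galois group, so first determine the group. The polynomial f is an irreducible sextic over Q, so G = Gal(f/Q) is one of the 16 transitive subgroups 6T1, ..., 6T16 of S_6. The discriminant of f is -945145936107, which is not a perfect square, so G is not contained in A_6. The transitive groups of degree 6 not contained in A_6 are: C_6 (6T1, order 6), S_3 (6T2, order 6), D_6 (6T3, order 12), C_3 x S_3 (6T5, order 18), A_4 x C_2 (6T6, order 24), S_4 (6T8, order 24), S_3 x S_3 (6T9, order 36), S_4 x C_2 (6T11, order 48), (S_3 x S_3) : C_2 (6T13, order 72), PGL(2,5) (6T14, order 120), S_6 (6T16, order 720). By Dedekind's theorem, for a prime p not dividing disc(f) the degrees of the irreducible factors of f mod p form the cycle type of an element of G. Factoring f modulo the 27 such primes p <= 127 (skipping 3, 17, 19, 43, which divide the discriminant), each new pattern first appears at: mod 2: f = (x^6 + x^3 + 1), pattern 6; mod 7: f = (x + 2)(x^2 + 4x + 1)(x^3 + 6x^2 + x + 2), pattern 3+2+1; mod 11: f = (x^2 + 6x + 7)(x^4 + 6x^3 + 6x^2 + 3x + 4), pattern 4+2; mod 13: f = (x + 6)(x + 8)(x^2 + 11)(x^2 + 11x + 3), pattern 2+2+1+1; mod 61: f = (x + 8)(x + 22)(x + 37)(x + 51)(x^2 + 16x + 57), pattern 2+1+1+1+1; mod 97: f = (x + 15)(x + 27)(x + 61)(x^3 + 6x^2 + 64x + 55), pattern 3+1+1+1; mod 113: f = (x^2 + 4x + 41)(x^2 + 56x + 30)(x^2 + 65x + 46), pattern 2+2+2; mod 127: f = (x^3 + 6x^2 + 61x + 3)(x^3 + 6x^2 + 90x + 22), pattern 3+3. No other pattern occurs in this range, so the set of observed cycle types is {6, 3+2+1, 4+2, 2+2+1+1, 2+1+1+1+1, 3+1+1+1, 2+2+2, 3+3}. The candidates containing elements of all these cycle types are (S_3 x S_3) : C_2 (6T13) of order 72, S_6 (6T16) of order 720; the others are excluded. The observed types are precisely the cycle types that occur in (S_3 x S_3) : C_2 (6T13) (apart from the identity). Each of the other remaining candidates has further cycle types, and by the Chebotarev density theorem the matching factorization patterns would occur for a proportion of primes equal to their share of the group: S_6 (6T16) additionally contains elements of type 5+1, 4+1+1 (234 of its 720 elements, about 32% of primes). None of the 27 primes tested shows any such pattern (for each of these groups the chance of that is below 10^-4), which rules them out. Hence G = (S_3 x S_3) : C_2 (6T13), of order 72. The Galois group (S_3 x S_3) : C_2 (6T13) has order 72, so the splitting field has degree 72 over Q.

72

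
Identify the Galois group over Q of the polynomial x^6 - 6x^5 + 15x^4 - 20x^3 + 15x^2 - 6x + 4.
6T2: S_3

The polynomial f is an irreducible sextic over Q, so G = Gal(f/Q) is one of the 16 transitive subgroups 6T1, ..., 6T16 of S_6. The discriminant of f is -11337408, which is not a perfect square, so G is not contained in A_6. The transitive groups of degree 6 not contained in A_6 are: C_6 (6T1, order 6), S_3 (6T2, order 6), D_6 (6T3, order 12), C_3 x S_3 (6T5, order 18), A_4 x C_2 (6T6, order 24), S_4 (6T8, order 24), S_3 x S_3 (6T9, order 36), S_4 x C_2 (6T11, order 48), (S_3 x S_3) : C_2 (6T13, order 72), PGL(2,5) (6T14, order 120), S_6 (6T16, order 720). By Dedekind's theorem, for a prime p not dividing disc(f) the degrees of the irreducible factors of f mod p form the cycle type of an element of G. Factoring f modulo the 23 such primes p <= 97 (skipping 2, 3, which divide the discriminant), each new pattern first appears at: mod 5: f = (x^2 + 2x + 4)(x^2 + 3x + 3)(x^2 + 4x + 2), pattern 2+2+2; mod 7: f = (x^3 + 4x^2 + 3x + 1)(x^3 + 4x^2 + 3x + 4), pattern 3+3; mod 61: f = (x + 2)(x + 18)(x + 21)(x + 38)(x + 41)(x + 57), pattern 1+1+1+1+1+1. No other pattern occurs in this range, so the set of observed cycle types is {2+2+2, 3+3, 1+1+1+1+1+1}. The candidates containing elements of all these cycle types are C_6 (6T1) of order 6, S_3 (6T2) of order 6, D_6 (6T3) of order 12, C_3 x S_3 (6T5) of order 18, A_4 x C_2 (6T6) of order 24, S_4 (6T8) of order 24, S_3 x S_3 (6T9) of order 36, S_4 x C_2 (6T11) of order 48, (S_3 x S_3) : C_2 (6T13) of order 72, PGL(2,5) (6T14) of order 120, S_6 (6T16) of order 720; the others are excluded. The observed types are precisely the cycle types that occur in S_3 (6T2). Each of the other remaining candidates has further cycle types, and by the Chebotarev density theorem the matching factorization patterns would occur for a proportion of primes equal to their share of the group: C_6 (6T1) additionally contains elements of type 6 (2 of its 6 elements, about 33% of primes); D_6 (6T3) additionally contains elements of type 6, 2+2+1+1 (5 of its 12 elements, about 42% of primes); C_3 x S_3 (6T5) additionally contains elements of type 6, 3+1+1+1 (10 of its 18 elements, about 56% of primes); A_4 x C_2 (6T6) additionally contains elements of type 6, 2+2+1+1, 2+1+1+1+1 (14 of its 24 elements, about 58% of primes); S_4 (6T8) additionally contains elements of type 4+1+1, 2+2+1+1 (9 of its 24 elements, about 38% of primes); S_3 x S_3 (6T9) additionally contains elements of type 6, 3+1+1+1, 2+2+1+1 (25 of its 36 elements, about 69% of primes); S_4 x C_2 (6T11) additionally contains elements of type 6, 4+2, 4+1+1, 2+2+1+1, 2+1+1+1+1 (32 of its 48 elements, about 67% of primes); (S_3 x S_3) : C_2 (6T13) additionally contains elements of type 6, 4+2, 3+2+1, 3+1+1+1, 2+2+1+1, 2+1+1+1+1 (61 of its 72 elements, about 85% of primes); PGL(2,5) (6T14) additionally contains elements of type 6, 5+1, 4+1+1, 2+2+1+1 (89 of its 120 elements, about 74% of primes); S_6 (6T16) additionally contains elements of type 6, 5+1, 4+2, 4+1+1, 3+2+1, 3+1+1+1, 2+2+1+1, 2+1+1+1+1 (664 of its 720 elements, about 92% of primes). None of the 23 primes tested shows any such pattern (for each of these groups the chance of that is below 10^-4), which rules them out. Hence G = S_3 (6T2), of order 6.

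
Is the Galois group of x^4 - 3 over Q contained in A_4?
The polynomial is irreducible of degree 4 over Q. Its discriminant is -6912, which is not a perfect square. A Galois group lies in the alternating group exactly when the discriminant is a square in Q, so the Galois group (D_4) is not contained in A_4.

No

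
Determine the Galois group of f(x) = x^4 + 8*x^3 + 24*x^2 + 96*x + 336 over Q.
A_4 (order 12)

The polynomial is an irreducible quartic over Q and its discriminant is 1358954496 = 36864^2, a perfect square, so the Galois group is contained in A_4. The resolvent cubic y^3 - 24*y^2 - 576*y + 1536 is irreducible over Q. An irreducible resolvent with square discriminant gives A_4.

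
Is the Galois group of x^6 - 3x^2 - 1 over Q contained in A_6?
Yes

The polynomial is irreducible of degree 6 over Q. Its discriminant is 419904 = 648^2, a perfect square. A Galois group lies in the alternating group exactly when the discriminant is a square in Q, so the Galois group (A_4) is contained in A_6.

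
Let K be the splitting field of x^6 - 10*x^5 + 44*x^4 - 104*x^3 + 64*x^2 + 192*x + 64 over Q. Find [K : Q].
36

The degree of the splitting field over Q equals the order of the Galois group, so first determine the group. The polynomial f is an irreducible sextic over Q, so G = Gal(f/Q) is one of the 16 transitive subgroups 6T1, ..., 6T16 of S_6. The discriminant of f is 564385546240000 = 23756800^2, a perfect square, so G is contained in A_6. The transitive groups of degree 6 contained in A_6 are: A_4 (6T4, order 12), S_4 (6T7, order 24), (C_3 x C_3) : C_4 (6T10, order 36), PSL(2,5) (6T12, order 60), A_6 (6T15, order 360). By Dedekind's theorem, for a prime p not dividing disc(f) the degrees of the irreducible factors of f mod p form the cycle type of an element of G. Factoring f modulo the 19 such primes p <= 79 (skipping 2, 5, 29, which divide the discriminant), each new pattern first appears at: mod 3: f = (x^2 + 2x + 2)(x^4 + x + 2), pattern 4+2; mod 11: f = (x^3 + 2x^2 + x + 8)(x^3 + 10x^2 + x + 8), pattern 3+3; mod 19: f = (x + 1)(x + 3)(x^2 + x + 9)(x^2 + 4x + 8), pattern 2+2+1+1; mod 61: f = (x + 7)(x + 21)(x + 54)(x^3 + 30x^2 + 12x + 8), pattern 3+1+1+1. No other pattern occurs in this range, so the set of observed cycle types is {4+2, 3+3, 2+2+1+1, 3+1+1+1}. The candidates containing elements of all these cycle types are (C_3 x C_3) : C_4 (6T10) of order 36, A_6 (6T15) of order 360; the others are excluded. The observed types are precisely the cycle types that occur in (C_3 x C_3) : C_4 (6T10) (apart from the identity). Each of the other remaining candidates has further cycle types, and by the Chebotarev density theorem the matching factorization patterns would occur for a proportion of primes equal to their share of the group: A_6 (6T15) additionally contains elements of type 5+1 (144 of its 360 elements, about 40% of primes). None of the 19 primes tested shows any such pattern (for each of these groups the chance of that is below 10^-4), which rules them out. Hence G = (C_3 x C_3) : C_4 (6T10), of order 36. The Galois group (C_3 x C_3) : C_4 (6T10) has order 36, so the splitting field has degree 36 over Q.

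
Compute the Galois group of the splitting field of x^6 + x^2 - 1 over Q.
The polynomial f is an irreducible sextic over Q, so G = Gal(f/Q) is one of the 16 transitive subgroups 6T1, ..., 6T16 of S_6. The discriminant of f is 61504 = 248^2, a perfect square, so G is contained in A_6. The transitive groups of degree 6 contained in A_6 are: A_4 (6T4, order 12), S_4 (6T7, order 24), (C_3 x C_3) : C_4 (6T10, order 36), PSL(2,5) (6T12, order 60), A_6 (6T15, order 360). By Dedekind's theorem, for a prime p not dividing disc(f) the degrees of the irreducible factors of f mod p form the cycle type of an element of G. Factoring f modulo the 79 such primes p <= 419 (skipping 2, 31, which divide the discriminant), each new pattern first appears at: mod 3: f = (x^2 + 1)(x^4 + 2x^2 + 2), pattern 4+2; mod 5: f = (x^3 + x^2 + 3x + 4)(x^3 + 4x^2 + 3x + 1), pattern 3+3; mod 11: f = (x + 3)(x + 8)(x^2 + 4x + 7)(x^2 + 7x + 7), pattern 2+2+1+1; mod 67: f = (x + 2)(x + 3)(x + 11)(x + 56)(x + 64)(x + 65), pattern 1+1+1+1+1+1. No other pattern occurs in this range, so the set of observed cycle types is {4+2, 3+3, 2+2+1+1, 1+1+1+1+1+1}. The candidates containing elements of all these cycle types are S_4 (6T7) of order 24, (C_3 x C_3) : C_4 (6T10) of order 36, A_6 (6T15) of order 360; the others are excluded. The observed types are precisely the cycle types that occur in S_4 (6T7). Each of the other remaining candidates has further cycle types, and by the Chebotarev density theorem the matching factorization patterns would occur for a proportion of primes equal to their share of the group: (C_3 x C_3) : C_4 (6T10) additionally contains elements of type 3+1+1+1 (4 of its 36 elements, about 11% of primes); A_6 (6T15) additionally contains elements of type 5+1, 3+1+1+1 (184 of its 360 elements, about 51% of primes). None of the 79 primes tested shows any such pattern (for each of these groups the chance of that is below 10^-4), which rules them out. Hence G = S_4 (6T7), of order 24.

S_4, S_4(6d), the S_4-action on 6 points inside A_6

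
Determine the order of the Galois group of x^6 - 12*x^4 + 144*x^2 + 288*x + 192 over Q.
6

The degree of the splitting field over Q equals the order of the Galois group, so first determine the group. The polynomial f is an irreducible sextic over Q, so G = Gal(f/Q) is one of the 16 transitive subgroups 6T1, ..., 6T16 of S_6. The discriminant of f is -7629540176166912, which is not a perfect square, so G is not contained in A_6. The transitive groups of degree 6 not contained in A_6 are: C_6 (6T1, order 6), S_3 (6T2, order 6), D_6 (6T3, order 12), C_3 x S_3 (6T5, order 18), A_4 x C_2 (6T6, order 24), S_4 (6T8, order 24), S_3 x S_3 (6T9, order 36), S_4 x C_2 (6T11, order 48), (S_3 x S_3) : C_2 (6T13, order 72), PGL(2,5) (6T14, order 120), S_6 (6T16, order 720). By Dedekind's theorem, for a prime p not dividing disc(f) the degrees of the irreducible factors of f mod p form the cycle type of an element of G. Factoring f modulo the 37 such primes p <= 173 (skipping 2, 3, 19, which divide the discriminant), each new pattern first appears at: mod 5: f = (x^6 + 3x^4 + 4x^2 + 3x + 2), pattern 6; mod 7: f = (x^3 + 3x + 5)(x^3 + 6x + 2), pattern 3+3; mod 17: f = (x^2 + 5x + 14)(x^2 + 14x + 3)(x^2 + 15x + 7), pattern 2+2+2; mod 37: f = (x + 1)(x + 4)(x + 13)(x + 27)(x + 32)(x + 34), pattern 1+1+1+1+1+1. No other pattern occurs in this range, so the set of observed cycle types is {6, 3+3, 2+2+2, 1+1+1+1+1+1}. The candidates containing elements of all these cycle types are C_6 (6T1) of order 6, D_6 (6T3) of order 12, C_3 x S_3 (6T5) of order 18, A_4 x C_2 (6T6) of order 24, S_3 x S_3 (6T9) of order 36, S_4 x C_2 (6T11) of order 48, (S_3 x S_3) : C_2 (6T13) of order 72, PGL(2,5) (6T14) of order 120, S_6 (6T16) of order 720; the others are excluded. The observed types are precisely the cycle types that occur in C_6 (6T1). Each of the other remaining candidates has further cycle types, and by the Chebotarev density theorem the matching factorization patterns would occur for a proportion of primes equal to their share of the group: D_6 (6T3) additionally contains elements of type 2+2+1+1 (3 of its 12 elements, about 25% of primes); C_3 x S_3 (6T5) additionally contains elements of type 3+1+1+1 (4 of its 18 elements, about 22% of primes); A_4 x C_2 (6T6) additionally contains elements of type 2+2+1+1, 2+1+1+1+1 (6 of its 24 elements, about 25% of primes); S_3 x S_3 (6T9) additionally contains elements of type 3+1+1+1, 2+2+1+1 (13 of its 36 elements, about 36% of primes); S_4 x C_2 (6T11) additionally contains elements of type 4+2, 4+1+1, 2+2+1+1, 2+1+1+1+1 (24 of its 48 elements, about 50% of primes); (S_3 x S_3) : C_2 (6T13) additionally contains elements of type 4+2, 3+2+1, 3+1+1+1, 2+2+1+1, 2+1+1+1+1 (49 of its 72 elements, about 68% of primes); PGL(2,5) (6T14) additionally contains elements of type 5+1, 4+1+1, 2+2+1+1 (69 of its 120 elements, about 58% of primes); S_6 (6T16) additionally contains elements of type 5+1, 4+2, 4+1+1, 3+2+1, 3+1+1+1, 2+2+1+1, 2+1+1+1+1 (544 of its 720 elements, about 76% of primes). None of the 37 primes tested shows any such pattern (for each of these groups the chance of that is below 10^-4), which rules them out. Hence G = C_6 (6T1), of order 6. The Galois group C_6 (6T1) has order 6, so the splitting field has degree 6 over Q.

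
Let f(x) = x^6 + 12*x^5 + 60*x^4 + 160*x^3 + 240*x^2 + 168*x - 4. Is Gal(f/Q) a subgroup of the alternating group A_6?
The polynomial is irreducible of degree 6 over Q. Its discriminant is 746496000000 = 864000^2, a perfect square. A Galois group lies in the alternating group exactly when the discriminant is a square in Q, so the Galois group (A_6) is contained in A_6.

Yes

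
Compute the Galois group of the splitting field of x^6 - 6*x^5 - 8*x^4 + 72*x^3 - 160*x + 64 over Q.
S_3, S_3 acting on 6 points

The polynomial f is an irreducible sextic over Q, so G = Gal(f/Q) is one of the 16 transitive subgroups 6T1, ..., 6T16 of S_6. The discriminant of f is 870211913777152, which is not a perfect square, so G is not contained in A_6. The transitive groups of degree 6 not contained in A_6 are: C_6 (6T1, order 6), S_3 (6T2, order 6), D_6 (6T3, order 12), C_3 x S_3 (6T5, order 18), A_4 x C_2 (6T6, order 24), S_4 (6T8, order 24), S_3 x S_3 (6T9, order 36), S_4 x C_2 (6T11, order 48), (S_3 x S_3) : C_2 (6T13, order 72), PGL(2,5) (6T14, order 120), S_6 (6T16, order 720). By Dedekind's theorem, for a prime p not dividing disc(f) the degrees of the irreducible factors of f mod p form the cycle type of an element of G. Factoring f modulo the 23 such primes p <= 97 (skipping 2, 37, which divide the discriminant), each new pattern first appears at: mod 3: f = (x^3 + x^2 + 2x + 1)(x^3 + 2x^2 + 1), pattern 3+3; mod 5: f = (x^2 + 3)(x^2 + x + 2)(x^2 + 3x + 4), pattern 2+2+2; mod 67: f = (x + 4)(x + 5)(x + 29)(x + 36)(x + 60)(x + 61), pattern 1+1+1+1+1+1. No other pattern occurs in this range, so the set of observed cycle types is {3+3, 2+2+2, 1+1+1+1+1+1}. The candidates containing elements of all these cycle types are C_6 (6T1) of order 6, S_3 (6T2) of order 6, D_6 (6T3) of order 12, C_3 x S_3 (6T5) of order 18, A_4 x C_2 (6T6) of order 24, S_4 (6T8) of order 24, S_3 x S_3 (6T9) of order 36, S_4 x C_2 (6T11) of order 48, (S_3 x S_3) : C_2 (6T13) of order 72, PGL(2,5) (6T14) of order 120, S_6 (6T16) of order 720; the others are excluded. The observed types are precisely the cycle types that occur in S_3 (6T2). Each of the other remaining candidates has further cycle types, and by the Chebotarev density theorem the matching factorization patterns would occur for a proportion of primes equal to their share of the group: C_6 (6T1) additionally contains elements of type 6 (2 of its 6 elements, about 33% of primes); D_6 (6T3) additionally contains elements of type 6, 2+2+1+1 (5 of its 12 elements, about 42% of primes); C_3 x S_3 (6T5) additionally contains elements of type 6, 3+1+1+1 (10 of its 18 elements, about 56% of primes); A_4 x C_2 (6T6) additionally contains elements of type 6, 2+2+1+1, 2+1+1+1+1 (14 of its 24 elements, about 58% of primes); S_4 (6T8) additionally contains elements of type 4+1+1, 2+2+1+1 (9 of its 24 elements, about 38% of primes); S_3 x S_3 (6T9) additionally contains elements of type 6, 3+1+1+1, 2+2+1+1 (25 of its 36 elements, about 69% of primes); S_4 x C_2 (6T11) additionally contains elements of type 6, 4+2, 4+1+1, 2+2+1+1, 2+1+1+1+1 (32 of its 48 elements, about 67% of primes); (S_3 x S_3) : C_2 (6T13) additionally contains elements of type 6, 4+2, 3+2+1, 3+1+1+1, 2+2+1+1, 2+1+1+1+1 (61 of its 72 elements, about 85% of primes); PGL(2,5) (6T14) additionally contains elements of type 6, 5+1, 4+1+1, 2+2+1+1 (89 of its 120 elements, about 74% of primes); S_6 (6T16) additionally contains elements of type 6, 5+1, 4+2, 4+1+1, 3+2+1, 3+1+1+1, 2+2+1+1, 2+1+1+1+1 (664 of its 720 elements, about 92% of primes). None of the 23 primes tested shows any such pattern (for each of these groups the chance of that is below 10^-4), which rules them out. Hence G = S_3 (6T2), of order 6.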